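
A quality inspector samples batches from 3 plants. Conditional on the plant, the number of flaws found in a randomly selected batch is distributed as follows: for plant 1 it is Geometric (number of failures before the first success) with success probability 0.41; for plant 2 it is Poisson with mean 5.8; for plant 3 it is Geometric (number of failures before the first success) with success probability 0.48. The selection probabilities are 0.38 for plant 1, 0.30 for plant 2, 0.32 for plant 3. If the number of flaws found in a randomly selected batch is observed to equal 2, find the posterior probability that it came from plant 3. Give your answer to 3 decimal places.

Likelihoods P(X=2 | ·): 1: 0.142721; 2: 0.0509235; 3: 0.129792.
Posterior ∝ prior × likelihood. Numerator for 3: 0.32·0.129792 = 0.0415334.
Normalizing constant: 0.38·0.142721 + 0.3·0.0509235 + 0.32·0.129792 = 0.111044.
P(3 | observation) = 0.0415334 / 0.111044 = 0.374025.

0.374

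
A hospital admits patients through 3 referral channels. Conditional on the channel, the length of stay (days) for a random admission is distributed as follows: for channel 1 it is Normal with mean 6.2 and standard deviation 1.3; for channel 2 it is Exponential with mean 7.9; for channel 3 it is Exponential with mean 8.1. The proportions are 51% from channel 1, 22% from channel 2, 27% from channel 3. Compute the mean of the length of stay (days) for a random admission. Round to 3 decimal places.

7.087

Component means — 1: 6.2; 2: 7.9; 3: 8.1.
E[X] = 0.51·6.2 + 0.22·7.9 + 0.27·8.1 = 7.087.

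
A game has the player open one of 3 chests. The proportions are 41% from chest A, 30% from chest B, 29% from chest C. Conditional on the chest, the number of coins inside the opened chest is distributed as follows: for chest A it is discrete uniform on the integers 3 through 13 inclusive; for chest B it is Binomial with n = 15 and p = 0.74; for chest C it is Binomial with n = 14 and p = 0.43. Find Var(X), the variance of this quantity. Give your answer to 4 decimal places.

Per component, A: μ=8, E[X²]=74; B: μ=11.1, E[X²]=126.096; C: μ=6.02, E[X²]=39.6718.
E[X] = 0.41·8 + 0.3·11.1 + 0.29·6.02 = 8.3558.
E[X²] = 0.41·74 + 0.3·126.096 + 0.29·39.6718 = 79.6736.
Var(X) = E[X²] − (E[X])² = 79.6736 − 69.8194 = 9.85423.

9.8542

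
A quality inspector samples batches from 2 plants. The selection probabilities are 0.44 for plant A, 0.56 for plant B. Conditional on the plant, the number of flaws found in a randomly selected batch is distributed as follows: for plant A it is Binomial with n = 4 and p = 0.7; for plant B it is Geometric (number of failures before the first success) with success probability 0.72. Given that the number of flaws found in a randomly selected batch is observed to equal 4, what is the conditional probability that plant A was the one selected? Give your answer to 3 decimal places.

0.977

Likelihoods P(X=4 | ·): A: 0.2401; B: 0.00442552.
Posterior ∝ prior × likelihood. Numerator for A: 0.44·0.2401 = 0.105644.
Normalizing constant: 0.44·0.2401 + 0.56·0.00442552 = 0.108122.
P(A | observation) = 0.105644 / 0.108122 = 0.977079.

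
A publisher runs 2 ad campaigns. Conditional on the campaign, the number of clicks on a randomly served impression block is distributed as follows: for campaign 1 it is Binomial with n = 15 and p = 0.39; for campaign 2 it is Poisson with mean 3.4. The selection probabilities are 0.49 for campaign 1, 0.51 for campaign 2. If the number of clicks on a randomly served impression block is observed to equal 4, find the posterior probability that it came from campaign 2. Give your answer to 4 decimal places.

Likelihoods P(X=4 | ·): 1: 0.13741; 2: 0.185825.
Posterior ∝ prior × likelihood. Numerator for 2: 0.51·0.185825 = 0.0947705.
Normalizing constant: 0.49·0.13741 + 0.51·0.185825 = 0.162102.
P(2 | observation) = 0.0947705 / 0.162102 = 0.584637.

0.5846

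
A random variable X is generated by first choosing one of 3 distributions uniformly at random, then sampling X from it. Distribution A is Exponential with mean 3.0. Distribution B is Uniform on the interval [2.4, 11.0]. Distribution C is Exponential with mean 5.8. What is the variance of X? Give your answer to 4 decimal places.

18.7500

Per component, A: μ=3, E[X²]=18; B: μ=6.7, E[X²]=51.0533; C: μ=5.8, E[X²]=67.28.
E[X] = 0.333333·3 + 0.333333·6.7 + 0.333333·5.8 = 5.16667.
E[X²] = 0.333333·18 + 0.333333·51.0533 + 0.333333·67.28 = 45.4444.
Var(X) = E[X²] − (E[X])² = 45.4444 − 26.6944 = 18.75.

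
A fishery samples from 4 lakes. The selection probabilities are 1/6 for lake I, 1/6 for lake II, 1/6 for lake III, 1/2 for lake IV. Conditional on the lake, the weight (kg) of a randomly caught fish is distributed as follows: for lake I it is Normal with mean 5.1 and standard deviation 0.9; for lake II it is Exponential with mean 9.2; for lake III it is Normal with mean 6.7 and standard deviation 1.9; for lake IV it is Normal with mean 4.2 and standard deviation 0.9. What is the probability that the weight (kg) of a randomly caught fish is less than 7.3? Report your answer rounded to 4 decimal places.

Conditional on each lake, P(X < 7.3): I: 0.992746; II: 0.547731; III: 0.623919; IV: 0.999714.
By total probability, P(X < 7.3) = 0.166667·0.992746 + 0.166667·0.547731 + 0.166667·0.623919 + 0.5·0.999714 = 0.86059.

0.8606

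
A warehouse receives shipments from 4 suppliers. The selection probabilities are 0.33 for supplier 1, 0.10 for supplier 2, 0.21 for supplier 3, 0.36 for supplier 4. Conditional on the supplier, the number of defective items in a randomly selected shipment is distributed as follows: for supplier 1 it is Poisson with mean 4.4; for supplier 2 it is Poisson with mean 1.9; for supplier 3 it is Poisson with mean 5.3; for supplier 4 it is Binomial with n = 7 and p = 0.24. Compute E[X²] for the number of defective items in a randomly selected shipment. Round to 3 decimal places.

16.879

For each component E[X²] = Var + (mean)², giving 1: 23.76; 2: 5.51; 3: 33.39; 4: 4.0992.
Overall E[X²] = 0.33·23.76 + 0.1·5.51 + 0.21·33.39 + 0.36·4.0992 = 16.8794.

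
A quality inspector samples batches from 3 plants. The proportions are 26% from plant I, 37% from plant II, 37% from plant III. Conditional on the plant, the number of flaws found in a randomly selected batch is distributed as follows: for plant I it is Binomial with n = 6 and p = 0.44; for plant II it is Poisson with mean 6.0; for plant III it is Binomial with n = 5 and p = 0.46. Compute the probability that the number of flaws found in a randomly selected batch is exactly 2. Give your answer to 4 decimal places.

Conditional on each plant, P(X = 2): I: 0.285594; II: 0.0446175; III: 0.333194.
By total probability, P(X = 2) = 0.26·0.285594 + 0.37·0.0446175 + 0.37·0.333194 = 0.214045.

0.2140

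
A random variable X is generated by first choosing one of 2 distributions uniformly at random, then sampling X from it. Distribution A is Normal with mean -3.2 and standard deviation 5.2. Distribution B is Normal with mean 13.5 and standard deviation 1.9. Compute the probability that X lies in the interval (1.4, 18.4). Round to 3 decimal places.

0.592

Conditional on each component, P(1.4 < X < 18.4): A: 0.188166; B: 0.995045.
By total probability, P(1.4 < X < 18.4) = 0.5·0.188166 + 0.5·0.995045 = 0.591605.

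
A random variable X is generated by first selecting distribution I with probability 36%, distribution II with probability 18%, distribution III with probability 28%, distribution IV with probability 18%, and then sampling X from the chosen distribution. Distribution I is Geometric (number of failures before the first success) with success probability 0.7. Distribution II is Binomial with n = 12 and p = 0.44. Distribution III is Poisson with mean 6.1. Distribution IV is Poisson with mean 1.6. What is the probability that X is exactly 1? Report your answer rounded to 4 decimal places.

Conditional on each component, P(X = 1): I: 0.21; II: 0.00896814; III: 0.0136815; IV: 0.323034.
By total probability, P(X = 1) = 0.36·0.21 + 0.18·0.00896814 + 0.28·0.0136815 + 0.18·0.323034 = 0.139191.

0.1392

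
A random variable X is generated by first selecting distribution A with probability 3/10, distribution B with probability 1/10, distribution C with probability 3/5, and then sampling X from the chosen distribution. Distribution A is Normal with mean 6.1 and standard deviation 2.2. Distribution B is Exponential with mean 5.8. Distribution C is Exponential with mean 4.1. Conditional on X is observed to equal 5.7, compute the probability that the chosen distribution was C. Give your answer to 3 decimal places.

Likelihoods f(5.7 | ·): A: 0.178365; B: 0.0645305; C: 0.0607353.
Posterior ∝ prior × likelihood. Numerator for C: 0.6·0.0607353 = 0.0364412.
Normalizing constant: 0.3·0.178365 + 0.1·0.0645305 + 0.6·0.0607353 = 0.0964036.
P(C | observation) = 0.0364412 / 0.0964036 = 0.378006.

0.378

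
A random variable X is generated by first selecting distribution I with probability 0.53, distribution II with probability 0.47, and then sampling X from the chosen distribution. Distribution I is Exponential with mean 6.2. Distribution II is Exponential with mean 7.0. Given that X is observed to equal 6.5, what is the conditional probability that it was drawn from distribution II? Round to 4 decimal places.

Likelihoods f(6.5 | ·): I: 0.0565327; II: 0.0564454.
Posterior ∝ prior × likelihood. Numerator for II: 0.47·0.0564454 = 0.0265293.
Normalizing constant: 0.53·0.0565327 + 0.47·0.0564454 = 0.0564917.
P(II | observation) = 0.0265293 / 0.0564917 = 0.469615.

0.4696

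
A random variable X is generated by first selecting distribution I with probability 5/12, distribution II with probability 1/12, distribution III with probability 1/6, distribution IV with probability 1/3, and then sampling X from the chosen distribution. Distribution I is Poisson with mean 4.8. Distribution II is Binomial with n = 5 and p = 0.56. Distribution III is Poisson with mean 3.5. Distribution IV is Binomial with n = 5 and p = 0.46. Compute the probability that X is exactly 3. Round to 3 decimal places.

Conditional on each component, P(X = 3): I: 0.151691; II: 0.339993; III: 0.215785; IV: 0.283832.
By total probability, P(X = 3) = 0.416667·0.151691 + 0.0833333·0.339993 + 0.166667·0.215785 + 0.333333·0.283832 = 0.222112.

0.222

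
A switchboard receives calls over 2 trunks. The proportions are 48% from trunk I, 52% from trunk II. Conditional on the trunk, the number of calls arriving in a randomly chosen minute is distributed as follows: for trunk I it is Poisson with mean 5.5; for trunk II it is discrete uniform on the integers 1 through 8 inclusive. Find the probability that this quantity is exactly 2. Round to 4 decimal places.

Conditional on each trunk, P(X = 2): I: 0.0618124; II: 0.125.
By total probability, P(X = 2) = 0.48·0.0618124 + 0.52·0.125 = 0.09467.

0.0947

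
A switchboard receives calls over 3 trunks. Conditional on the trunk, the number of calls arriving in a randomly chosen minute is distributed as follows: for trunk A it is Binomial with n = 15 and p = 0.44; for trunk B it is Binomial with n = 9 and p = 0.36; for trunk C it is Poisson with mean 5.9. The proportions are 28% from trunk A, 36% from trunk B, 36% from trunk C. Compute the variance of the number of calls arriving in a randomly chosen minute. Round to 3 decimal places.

Per component, A: μ=6.6, E[X²]=47.256; B: μ=3.24, E[X²]=12.5712; C: μ=5.9, E[X²]=40.71.
E[X] = 0.28·6.6 + 0.36·3.24 + 0.36·5.9 = 5.1384.
E[X²] = 0.28·47.256 + 0.36·12.5712 + 0.36·40.71 = 32.4129.
Var(X) = E[X²] − (E[X])² = 32.4129 − 26.4032 = 6.00976.

6.010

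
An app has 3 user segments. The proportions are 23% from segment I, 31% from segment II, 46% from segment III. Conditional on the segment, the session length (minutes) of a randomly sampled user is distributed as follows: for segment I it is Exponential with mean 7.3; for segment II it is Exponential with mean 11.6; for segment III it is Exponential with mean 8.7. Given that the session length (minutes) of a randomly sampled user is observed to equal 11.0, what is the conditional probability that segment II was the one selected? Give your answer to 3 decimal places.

0.321

Likelihoods f(11.0 | ·): I: 0.0303571; II: 0.0333973; III: 0.0324618.
Posterior ∝ prior × likelihood. Numerator for II: 0.31·0.0333973 = 0.0103532.
Normalizing constant: 0.23·0.0303571 + 0.31·0.0333973 + 0.46·0.0324618 = 0.0322677.
P(II | observation) = 0.0103532 / 0.0322677 = 0.320852.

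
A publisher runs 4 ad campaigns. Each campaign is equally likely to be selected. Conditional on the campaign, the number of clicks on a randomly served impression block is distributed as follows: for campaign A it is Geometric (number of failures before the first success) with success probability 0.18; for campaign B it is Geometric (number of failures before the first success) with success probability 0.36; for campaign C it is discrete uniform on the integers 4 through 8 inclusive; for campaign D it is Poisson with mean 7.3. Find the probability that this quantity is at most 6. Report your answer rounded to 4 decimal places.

Conditional on each campaign, P(X ≤ 6): A: 0.750715; B: 0.95602; C: 0.6; D: 0.406032.
By total probability, P(X ≤ 6) = 0.25·0.750715 + 0.25·0.95602 + 0.25·0.6 + 0.25·0.406032 = 0.678192.

0.6782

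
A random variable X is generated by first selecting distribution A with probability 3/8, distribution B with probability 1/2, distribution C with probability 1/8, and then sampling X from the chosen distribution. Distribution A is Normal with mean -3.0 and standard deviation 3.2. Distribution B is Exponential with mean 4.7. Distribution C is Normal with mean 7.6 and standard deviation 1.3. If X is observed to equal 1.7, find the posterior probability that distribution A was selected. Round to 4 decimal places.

0.1767

Likelihoods f(1.7 | ·): A: 0.0423959; B: 0.148189; C: 1.03335e-05.
Posterior ∝ prior × likelihood. Numerator for A: 0.375·0.0423959 = 0.0158985.
Normalizing constant: 0.375·0.0423959 + 0.5·0.148189 + 0.125·1.03335e-05 = 0.0899944.
P(A | observation) = 0.0158985 / 0.0899944 = 0.176661.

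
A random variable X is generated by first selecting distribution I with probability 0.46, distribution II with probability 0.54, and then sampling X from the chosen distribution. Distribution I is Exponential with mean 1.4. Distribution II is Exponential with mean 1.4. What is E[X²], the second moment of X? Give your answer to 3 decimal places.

3.920

For each component E[X²] = Var + (mean)², giving I: 3.92; II: 3.92.
Overall E[X²] = 0.46·3.92 + 0.54·3.92 = 3.92.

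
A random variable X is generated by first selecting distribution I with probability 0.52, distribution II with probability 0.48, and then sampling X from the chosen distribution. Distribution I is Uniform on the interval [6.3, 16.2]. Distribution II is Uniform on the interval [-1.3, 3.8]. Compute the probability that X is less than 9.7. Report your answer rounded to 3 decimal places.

0.659

Conditional on each component, P(X < 9.7): I: 0.343434; II: 1.
By total probability, P(X < 9.7) = 0.52·0.343434 + 0.48·1 = 0.658586.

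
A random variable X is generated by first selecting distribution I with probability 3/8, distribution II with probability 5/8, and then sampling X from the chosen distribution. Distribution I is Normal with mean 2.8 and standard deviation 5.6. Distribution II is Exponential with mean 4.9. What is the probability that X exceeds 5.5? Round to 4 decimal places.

Conditional on each component, P(X > 5.5): I: 0.314852; II: 0.325482.
By total probability, P(X > 5.5) = 0.375·0.314852 + 0.625·0.325482 = 0.321496.

0.3215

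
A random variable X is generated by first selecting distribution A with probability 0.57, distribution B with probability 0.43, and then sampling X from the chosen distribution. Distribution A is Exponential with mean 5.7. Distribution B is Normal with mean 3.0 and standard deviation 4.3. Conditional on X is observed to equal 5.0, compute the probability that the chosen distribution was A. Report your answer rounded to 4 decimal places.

0.5374

Likelihoods f(5.0 | ·): A: 0.0729735; B: 0.0832656.
Posterior ∝ prior × likelihood. Numerator for A: 0.57·0.0729735 = 0.0415949.
Normalizing constant: 0.57·0.0729735 + 0.43·0.0832656 = 0.0773991.
P(A | observation) = 0.0415949 / 0.0773991 = 0.537408.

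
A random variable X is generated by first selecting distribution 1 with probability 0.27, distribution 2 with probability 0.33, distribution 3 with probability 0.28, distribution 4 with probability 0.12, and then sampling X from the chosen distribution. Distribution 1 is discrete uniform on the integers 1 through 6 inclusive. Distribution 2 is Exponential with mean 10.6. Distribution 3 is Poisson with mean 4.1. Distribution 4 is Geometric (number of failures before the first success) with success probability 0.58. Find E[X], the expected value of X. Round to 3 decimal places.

5.678

Component means — 1: 3.5; 2: 10.6; 3: 4.1; 4: 0.724138.
E[X] = 0.27·3.5 + 0.33·10.6 + 0.28·4.1 + 0.12·0.724138 = 5.6779.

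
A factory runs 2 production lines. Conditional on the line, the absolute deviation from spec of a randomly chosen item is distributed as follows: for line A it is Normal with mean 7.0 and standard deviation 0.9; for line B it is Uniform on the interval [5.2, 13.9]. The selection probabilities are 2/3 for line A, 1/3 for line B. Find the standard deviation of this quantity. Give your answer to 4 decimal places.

Per component, A: μ=7, E[X²]=49.81; B: μ=9.55, E[X²]=97.51.
E[X] = 0.666667·7 + 0.333333·9.55 = 7.85.
E[X²] = 0.666667·49.81 + 0.333333·97.51 = 65.71.
Var(X) = E[X²] − (E[X])² = 65.71 − 61.6225 = 4.0875.
SD(X) = √4.0875 = 2.02176.

2.0218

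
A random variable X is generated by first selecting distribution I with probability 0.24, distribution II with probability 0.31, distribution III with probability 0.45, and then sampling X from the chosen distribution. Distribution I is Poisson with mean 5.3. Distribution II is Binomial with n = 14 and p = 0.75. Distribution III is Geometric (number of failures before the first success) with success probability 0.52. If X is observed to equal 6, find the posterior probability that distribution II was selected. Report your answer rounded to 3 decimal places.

0.060

Likelihoods P(X=6 | ·): I: 0.15366; II: 0.00815536; III: 0.00635991.
Posterior ∝ prior × likelihood. Numerator for II: 0.31·0.00815536 = 0.00252816.
Normalizing constant: 0.24·0.15366 + 0.31·0.00815536 + 0.45·0.00635991 = 0.0422686.
P(II | observation) = 0.00252816 / 0.0422686 = 0.0598118.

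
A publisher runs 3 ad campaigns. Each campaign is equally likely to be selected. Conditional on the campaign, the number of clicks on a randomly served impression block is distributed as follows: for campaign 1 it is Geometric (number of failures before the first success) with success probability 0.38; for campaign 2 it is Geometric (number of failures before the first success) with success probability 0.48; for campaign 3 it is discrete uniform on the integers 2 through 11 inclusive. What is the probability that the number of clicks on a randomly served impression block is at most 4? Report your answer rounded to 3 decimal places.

0.723

Conditional on each campaign, P(X ≤ 4): 1: 0.908387; 2: 0.96198; 3: 0.3.
By total probability, P(X ≤ 4) = 0.333333·0.908387 + 0.333333·0.96198 + 0.333333·0.3 = 0.723455.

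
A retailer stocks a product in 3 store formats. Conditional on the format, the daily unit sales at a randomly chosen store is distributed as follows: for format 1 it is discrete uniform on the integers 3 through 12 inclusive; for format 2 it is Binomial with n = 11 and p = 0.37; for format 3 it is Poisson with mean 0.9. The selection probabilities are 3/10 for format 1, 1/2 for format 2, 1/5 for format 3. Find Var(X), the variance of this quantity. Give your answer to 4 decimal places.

Per component, 1: μ=7.5, E[X²]=64.5; 2: μ=4.07, E[X²]=19.129; 3: μ=0.9, E[X²]=1.71.
E[X] = 0.3·7.5 + 0.5·4.07 + 0.2·0.9 = 4.465.
E[X²] = 0.3·64.5 + 0.5·19.129 + 0.2·1.71 = 29.2565.
Var(X) = E[X²] − (E[X])² = 29.2565 − 19.9362 = 9.32027.

9.3203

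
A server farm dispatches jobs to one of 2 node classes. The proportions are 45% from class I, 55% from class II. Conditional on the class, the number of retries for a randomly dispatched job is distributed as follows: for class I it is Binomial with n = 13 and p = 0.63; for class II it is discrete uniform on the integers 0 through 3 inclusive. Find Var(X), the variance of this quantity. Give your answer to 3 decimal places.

Per component, I: μ=8.19, E[X²]=70.1064; II: μ=1.5, E[X²]=3.5.
E[X] = 0.45·8.19 + 0.55·1.5 = 4.5105.
E[X²] = 0.45·70.1064 + 0.55·3.5 = 33.4729.
Var(X) = E[X²] − (E[X])² = 33.4729 − 20.3446 = 13.1283.

13.128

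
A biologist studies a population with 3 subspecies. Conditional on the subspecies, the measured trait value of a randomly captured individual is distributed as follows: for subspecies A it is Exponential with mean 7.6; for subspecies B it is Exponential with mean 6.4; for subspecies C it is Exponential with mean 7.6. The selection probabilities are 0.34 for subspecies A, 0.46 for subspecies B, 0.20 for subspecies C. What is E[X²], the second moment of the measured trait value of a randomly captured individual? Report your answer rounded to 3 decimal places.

100.064

For each component E[X²] = Var + (mean)², giving A: 115.52; B: 81.92; C: 115.52.
Overall E[X²] = 0.34·115.52 + 0.46·81.92 + 0.2·115.52 = 100.064.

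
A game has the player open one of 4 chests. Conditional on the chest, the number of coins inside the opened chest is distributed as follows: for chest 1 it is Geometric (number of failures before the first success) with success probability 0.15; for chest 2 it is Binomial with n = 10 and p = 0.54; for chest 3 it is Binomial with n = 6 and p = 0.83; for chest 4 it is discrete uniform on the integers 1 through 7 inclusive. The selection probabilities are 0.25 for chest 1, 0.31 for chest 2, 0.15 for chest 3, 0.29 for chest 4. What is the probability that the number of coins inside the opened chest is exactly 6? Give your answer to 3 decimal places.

Conditional on each chest, P(X = 6): 1: 0.0565724; 2: 0.233138; 3: 0.32694; 4: 0.142857.
By total probability, P(X = 6) = 0.25·0.0565724 + 0.31·0.233138 + 0.15·0.32694 + 0.29·0.142857 = 0.176886.

0.177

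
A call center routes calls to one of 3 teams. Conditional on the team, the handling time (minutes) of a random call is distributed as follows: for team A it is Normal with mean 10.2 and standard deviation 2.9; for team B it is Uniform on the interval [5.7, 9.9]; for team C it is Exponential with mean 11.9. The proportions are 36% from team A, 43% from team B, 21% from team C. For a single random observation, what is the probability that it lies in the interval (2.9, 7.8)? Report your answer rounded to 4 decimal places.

Conditional on each team, P(2.9 < X < 7.8): A: 0.198039; B: 0.5; C: 0.264523.
By total probability, P(2.9 < X < 7.8) = 0.36·0.198039 + 0.43·0.5 + 0.21·0.264523 = 0.341844.

0.3418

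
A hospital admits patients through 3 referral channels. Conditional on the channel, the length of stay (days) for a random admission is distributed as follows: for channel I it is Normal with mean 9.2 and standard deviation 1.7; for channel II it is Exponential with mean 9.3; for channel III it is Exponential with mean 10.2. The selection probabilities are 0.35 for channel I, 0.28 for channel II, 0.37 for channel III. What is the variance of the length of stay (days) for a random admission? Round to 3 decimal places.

Per component, I: μ=9.2, E[X²]=87.53; II: μ=9.3, E[X²]=172.98; III: μ=10.2, E[X²]=208.08.
E[X] = 0.35·9.2 + 0.28·9.3 + 0.37·10.2 = 9.598.
E[X²] = 0.35·87.53 + 0.28·172.98 + 0.37·208.08 = 156.06.
Var(X) = E[X²] − (E[X])² = 156.06 − 92.1216 = 63.9379.

63.938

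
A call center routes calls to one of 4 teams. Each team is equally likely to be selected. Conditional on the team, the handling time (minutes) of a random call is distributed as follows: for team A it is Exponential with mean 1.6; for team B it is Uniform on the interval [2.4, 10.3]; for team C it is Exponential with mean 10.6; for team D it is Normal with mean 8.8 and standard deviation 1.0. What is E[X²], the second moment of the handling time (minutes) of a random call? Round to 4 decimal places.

88.4508

For each component E[X²] = Var + (mean)², giving A: 5.12; B: 45.5233; C: 224.72; D: 78.44.
Overall E[X²] = 0.25·5.12 + 0.25·45.5233 + 0.25·224.72 + 0.25·78.44 = 88.4508.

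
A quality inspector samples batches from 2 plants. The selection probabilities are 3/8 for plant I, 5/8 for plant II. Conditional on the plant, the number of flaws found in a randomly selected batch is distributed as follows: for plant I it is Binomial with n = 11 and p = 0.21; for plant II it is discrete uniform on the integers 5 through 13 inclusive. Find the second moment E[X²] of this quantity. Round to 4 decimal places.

For each component E[X²] = Var + (mean)², giving I: 7.161; II: 87.6667.
Overall E[X²] = 0.375·7.161 + 0.625·87.6667 = 57.477.

57.4770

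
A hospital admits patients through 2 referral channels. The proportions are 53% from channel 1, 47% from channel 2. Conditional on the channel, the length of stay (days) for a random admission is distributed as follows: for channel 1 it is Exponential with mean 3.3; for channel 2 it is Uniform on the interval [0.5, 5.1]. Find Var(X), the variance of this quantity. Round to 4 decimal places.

6.6627

Per component, 1: μ=3.3, E[X²]=21.78; 2: μ=2.8, E[X²]=9.60333.
E[X] = 0.53·3.3 + 0.47·2.8 = 3.065.
E[X²] = 0.53·21.78 + 0.47·9.60333 = 16.057.
Var(X) = E[X²] − (E[X])² = 16.057 − 9.39422 = 6.66274.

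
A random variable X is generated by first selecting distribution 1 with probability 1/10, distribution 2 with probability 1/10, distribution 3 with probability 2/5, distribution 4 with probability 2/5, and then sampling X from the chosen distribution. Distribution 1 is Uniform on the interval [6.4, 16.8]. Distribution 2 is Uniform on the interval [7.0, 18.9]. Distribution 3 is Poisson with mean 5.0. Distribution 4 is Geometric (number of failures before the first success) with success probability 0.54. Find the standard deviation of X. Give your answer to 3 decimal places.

4.715

Per component, 1: μ=11.6, E[X²]=143.573; 2: μ=12.95, E[X²]=179.503; 3: μ=5, E[X²]=30; 4: μ=0.851852, E[X²]=2.30316.
E[X] = 0.1·11.6 + 0.1·12.95 + 0.4·5 + 0.4·0.851852 = 4.79574.
E[X²] = 0.1·143.573 + 0.1·179.503 + 0.4·30 + 0.4·2.30316 = 45.2289.
Var(X) = E[X²] − (E[X])² = 45.2289 − 22.9991 = 22.2298.
SD(X) = √22.2298 = 4.71485.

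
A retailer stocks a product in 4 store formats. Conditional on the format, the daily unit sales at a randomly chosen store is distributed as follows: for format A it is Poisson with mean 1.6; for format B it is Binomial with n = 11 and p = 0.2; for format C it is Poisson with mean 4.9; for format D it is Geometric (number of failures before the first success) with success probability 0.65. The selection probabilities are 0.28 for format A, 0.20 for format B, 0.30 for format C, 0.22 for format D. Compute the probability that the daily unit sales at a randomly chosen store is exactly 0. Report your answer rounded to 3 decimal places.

0.219

Conditional on each format, P(X = 0): A: 0.201897; B: 0.0858993; C: 0.00744658; D: 0.65.
By total probability, P(X = 0) = 0.28·0.201897 + 0.2·0.0858993 + 0.3·0.00744658 + 0.22·0.65 = 0.218945.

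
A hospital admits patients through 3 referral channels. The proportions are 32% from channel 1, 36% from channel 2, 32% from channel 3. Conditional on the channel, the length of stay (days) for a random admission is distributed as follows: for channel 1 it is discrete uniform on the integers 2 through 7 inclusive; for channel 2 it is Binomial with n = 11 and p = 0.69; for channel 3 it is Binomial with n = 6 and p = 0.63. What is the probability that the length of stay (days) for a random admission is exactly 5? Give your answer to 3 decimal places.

Conditional on each channel, P(X = 5): 1: 0.166667; 2: 0.0641295; 3: 0.220321.
By total probability, P(X = 5) = 0.32·0.166667 + 0.36·0.0641295 + 0.32·0.220321 = 0.146923.

0.147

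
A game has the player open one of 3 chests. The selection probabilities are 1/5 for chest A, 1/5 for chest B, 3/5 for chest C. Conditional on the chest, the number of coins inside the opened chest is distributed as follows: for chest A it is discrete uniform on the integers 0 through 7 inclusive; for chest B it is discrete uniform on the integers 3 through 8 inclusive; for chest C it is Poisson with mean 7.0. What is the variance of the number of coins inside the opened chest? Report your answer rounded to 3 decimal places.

Per component, A: μ=3.5, E[X²]=17.5; B: μ=5.5, E[X²]=33.1667; C: μ=7, E[X²]=56.
E[X] = 0.2·3.5 + 0.2·5.5 + 0.6·7 = 6.
E[X²] = 0.2·17.5 + 0.2·33.1667 + 0.6·56 = 43.7333.
Var(X) = E[X²] − (E[X])² = 43.7333 − 36 = 7.73333.

7.733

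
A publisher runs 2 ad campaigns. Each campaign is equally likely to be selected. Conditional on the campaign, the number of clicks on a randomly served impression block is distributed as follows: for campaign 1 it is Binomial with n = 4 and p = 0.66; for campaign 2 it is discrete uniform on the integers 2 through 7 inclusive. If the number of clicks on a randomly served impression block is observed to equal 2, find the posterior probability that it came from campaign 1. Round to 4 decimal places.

0.6445

Likelihoods P(X=2 | ·): 1: 0.302132; 2: 0.166667.
Posterior ∝ prior × likelihood. Numerator for 1: 0.5·0.302132 = 0.151066.
Normalizing constant: 0.5·0.302132 + 0.5·0.166667 = 0.234399.
P(1 | observation) = 0.151066 / 0.234399 = 0.644481.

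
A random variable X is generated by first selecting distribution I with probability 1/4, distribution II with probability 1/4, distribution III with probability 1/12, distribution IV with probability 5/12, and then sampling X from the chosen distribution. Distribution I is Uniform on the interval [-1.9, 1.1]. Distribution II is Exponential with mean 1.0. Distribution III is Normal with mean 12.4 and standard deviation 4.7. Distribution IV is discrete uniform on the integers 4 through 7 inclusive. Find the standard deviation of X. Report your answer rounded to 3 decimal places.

4.054

Per component, I: μ=-0.4, E[X²]=0.91; II: μ=1, E[X²]=2; III: μ=12.4, E[X²]=175.85; IV: μ=5.5, E[X²]=31.5.
E[X] = 0.25·-0.4 + 0.25·1 + 0.0833333·12.4 + 0.416667·5.5 = 3.475.
E[X²] = 0.25·0.91 + 0.25·2 + 0.0833333·175.85 + 0.416667·31.5 = 28.5067.
Var(X) = E[X²] − (E[X])² = 28.5067 − 12.0756 = 16.431.
SD(X) = √16.431 = 4.05352.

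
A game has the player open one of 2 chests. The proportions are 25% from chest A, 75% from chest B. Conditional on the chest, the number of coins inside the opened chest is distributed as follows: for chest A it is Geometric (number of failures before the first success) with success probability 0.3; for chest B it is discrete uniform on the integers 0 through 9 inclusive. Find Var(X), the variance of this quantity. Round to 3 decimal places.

Per component, A: μ=2.33333, E[X²]=13.2222; B: μ=4.5, E[X²]=28.5.
E[X] = 0.25·2.33333 + 0.75·4.5 = 3.95833.
E[X²] = 0.25·13.2222 + 0.75·28.5 = 24.6806.
Var(X) = E[X²] − (E[X])² = 24.6806 − 15.6684 = 9.01215.

9.012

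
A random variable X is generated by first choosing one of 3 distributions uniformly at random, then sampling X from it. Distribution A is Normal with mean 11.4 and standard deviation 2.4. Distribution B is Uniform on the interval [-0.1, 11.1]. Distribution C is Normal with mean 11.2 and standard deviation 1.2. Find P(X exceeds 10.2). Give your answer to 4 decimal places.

Conditional on each component, P(X > 10.2): A: 0.691462; B: 0.0803571; C: 0.797672.
By total probability, P(X > 10.2) = 0.333333·0.691462 + 0.333333·0.0803571 + 0.333333·0.797672 = 0.523164.

0.5232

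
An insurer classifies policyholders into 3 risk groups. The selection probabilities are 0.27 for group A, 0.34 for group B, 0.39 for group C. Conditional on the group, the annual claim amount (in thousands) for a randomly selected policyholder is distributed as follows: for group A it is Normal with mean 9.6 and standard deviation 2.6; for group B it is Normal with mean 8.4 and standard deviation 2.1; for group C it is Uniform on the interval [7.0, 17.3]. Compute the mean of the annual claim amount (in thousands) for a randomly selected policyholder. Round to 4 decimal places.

10.1865

Component means — A: 9.6; B: 8.4; C: 12.15.
E[X] = 0.27·9.6 + 0.34·8.4 + 0.39·12.15 = 10.1865.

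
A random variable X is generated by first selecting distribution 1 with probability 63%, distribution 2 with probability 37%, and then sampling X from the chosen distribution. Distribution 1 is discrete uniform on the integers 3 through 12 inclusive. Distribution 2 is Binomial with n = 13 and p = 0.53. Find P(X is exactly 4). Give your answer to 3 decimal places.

0.086

Conditional on each component, P(X = 4): 1: 0.1; 2: 0.0631379.
By total probability, P(X = 4) = 0.63·0.1 + 0.37·0.0631379 = 0.086361.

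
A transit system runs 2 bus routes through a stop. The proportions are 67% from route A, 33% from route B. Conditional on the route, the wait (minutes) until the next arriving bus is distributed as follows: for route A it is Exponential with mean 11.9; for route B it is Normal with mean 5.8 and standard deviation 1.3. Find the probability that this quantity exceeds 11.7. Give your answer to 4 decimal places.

0.2507

Conditional on each route, P(X > 11.7): A: 0.374115; B: 2.83331e-06.
By total probability, P(X > 11.7) = 0.67·0.374115 + 0.33·2.83331e-06 = 0.250658.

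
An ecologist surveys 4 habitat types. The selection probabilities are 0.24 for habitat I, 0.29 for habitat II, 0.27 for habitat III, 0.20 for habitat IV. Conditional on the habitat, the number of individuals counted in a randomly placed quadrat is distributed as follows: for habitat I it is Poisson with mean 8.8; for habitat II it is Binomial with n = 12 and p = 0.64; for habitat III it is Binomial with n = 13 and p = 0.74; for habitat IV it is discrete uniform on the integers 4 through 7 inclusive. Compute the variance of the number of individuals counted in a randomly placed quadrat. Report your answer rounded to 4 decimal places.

5.9797

Per component, I: μ=8.8, E[X²]=86.24; II: μ=7.68, E[X²]=61.7472; III: μ=9.62, E[X²]=95.0456; IV: μ=5.5, E[X²]=31.5.
E[X] = 0.24·8.8 + 0.29·7.68 + 0.27·9.62 + 0.2·5.5 = 8.0366.
E[X²] = 0.24·86.24 + 0.29·61.7472 + 0.27·95.0456 + 0.2·31.5 = 70.5666.
Var(X) = E[X²] − (E[X])² = 70.5666 − 64.5869 = 5.97966.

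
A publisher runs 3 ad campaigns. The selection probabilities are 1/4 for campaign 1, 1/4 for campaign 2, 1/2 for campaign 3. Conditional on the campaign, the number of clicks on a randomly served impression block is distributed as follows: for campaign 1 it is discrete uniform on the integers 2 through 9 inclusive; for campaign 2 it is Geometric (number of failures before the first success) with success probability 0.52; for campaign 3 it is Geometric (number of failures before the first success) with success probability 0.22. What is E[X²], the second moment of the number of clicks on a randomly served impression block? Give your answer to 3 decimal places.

23.875

For each component E[X²] = Var + (mean)², giving 1: 35.5; 2: 2.62722; 3: 28.686.
Overall E[X²] = 0.25·35.5 + 0.25·2.62722 + 0.5·28.686 = 23.8748.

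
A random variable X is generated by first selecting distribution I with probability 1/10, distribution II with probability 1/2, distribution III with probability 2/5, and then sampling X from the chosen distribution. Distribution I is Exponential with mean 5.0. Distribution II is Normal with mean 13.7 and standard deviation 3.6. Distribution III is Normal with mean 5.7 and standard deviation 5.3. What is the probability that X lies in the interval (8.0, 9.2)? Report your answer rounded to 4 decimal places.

Conditional on each component, P(8.0 < X < 9.2): I: 0.0430791; II: 0.048977; III: 0.0776521.
By total probability, P(8.0 < X < 9.2) = 0.1·0.0430791 + 0.5·0.048977 + 0.4·0.0776521 = 0.0598572.

0.0599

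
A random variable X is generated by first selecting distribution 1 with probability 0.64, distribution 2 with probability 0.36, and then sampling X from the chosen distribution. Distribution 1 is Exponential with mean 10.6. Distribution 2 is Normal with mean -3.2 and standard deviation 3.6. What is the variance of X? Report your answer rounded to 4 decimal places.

Per component, 1: μ=10.6, E[X²]=224.72; 2: μ=-3.2, E[X²]=23.2.
E[X] = 0.64·10.6 + 0.36·-3.2 = 5.632.
E[X²] = 0.64·224.72 + 0.36·23.2 = 152.173.
Var(X) = E[X²] − (E[X])² = 152.173 − 31.7194 = 120.453.

120.4534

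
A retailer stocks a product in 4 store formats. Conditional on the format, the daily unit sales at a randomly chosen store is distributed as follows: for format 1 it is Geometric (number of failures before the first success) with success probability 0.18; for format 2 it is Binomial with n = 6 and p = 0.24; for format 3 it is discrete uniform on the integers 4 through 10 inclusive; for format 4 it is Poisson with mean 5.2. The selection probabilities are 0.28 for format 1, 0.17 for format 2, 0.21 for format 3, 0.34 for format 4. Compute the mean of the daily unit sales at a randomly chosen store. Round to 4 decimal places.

Component means — 1: 4.55556; 2: 1.44; 3: 7; 4: 5.2.
E[X] = 0.28·4.55556 + 0.17·1.44 + 0.21·7 + 0.34·5.2 = 4.75836.

4.7584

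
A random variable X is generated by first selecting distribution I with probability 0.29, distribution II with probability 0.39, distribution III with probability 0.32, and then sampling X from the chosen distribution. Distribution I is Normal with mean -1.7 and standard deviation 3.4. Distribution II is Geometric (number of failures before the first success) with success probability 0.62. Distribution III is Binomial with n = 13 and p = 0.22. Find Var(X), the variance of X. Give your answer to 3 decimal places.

7.617

Per component, I: μ=-1.7, E[X²]=14.45; II: μ=0.612903, E[X²]=1.3642; III: μ=2.86, E[X²]=10.4104.
E[X] = 0.29·-1.7 + 0.39·0.612903 + 0.32·2.86 = 0.661232.
E[X²] = 0.29·14.45 + 0.39·1.3642 + 0.32·10.4104 = 8.05387.
Var(X) = E[X²] − (E[X])² = 8.05387 − 0.437228 = 7.61664.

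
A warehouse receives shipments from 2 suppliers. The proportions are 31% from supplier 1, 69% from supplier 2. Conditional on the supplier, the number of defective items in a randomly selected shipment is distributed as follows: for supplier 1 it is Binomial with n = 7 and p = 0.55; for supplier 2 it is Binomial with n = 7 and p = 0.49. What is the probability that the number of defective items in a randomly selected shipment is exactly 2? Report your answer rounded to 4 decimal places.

Conditional on each supplier, P(X = 2): 1: 0.117221; 2: 0.173965.
By total probability, P(X = 2) = 0.31·0.117221 + 0.69·0.173965 = 0.156375.

0.1564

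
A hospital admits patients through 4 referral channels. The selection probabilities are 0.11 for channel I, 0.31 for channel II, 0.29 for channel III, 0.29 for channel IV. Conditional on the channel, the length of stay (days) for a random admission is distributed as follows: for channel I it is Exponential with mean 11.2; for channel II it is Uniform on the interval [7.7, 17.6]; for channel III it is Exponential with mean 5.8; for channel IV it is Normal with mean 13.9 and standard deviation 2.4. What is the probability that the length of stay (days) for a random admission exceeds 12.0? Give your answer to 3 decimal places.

0.478

Conditional on each channel, P(X > 12.0): I: 0.342519; II: 0.565657; III: 0.126316; IV: 0.785722.
By total probability, P(X > 12.0) = 0.11·0.342519 + 0.31·0.565657 + 0.29·0.126316 + 0.29·0.785722 = 0.477522.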